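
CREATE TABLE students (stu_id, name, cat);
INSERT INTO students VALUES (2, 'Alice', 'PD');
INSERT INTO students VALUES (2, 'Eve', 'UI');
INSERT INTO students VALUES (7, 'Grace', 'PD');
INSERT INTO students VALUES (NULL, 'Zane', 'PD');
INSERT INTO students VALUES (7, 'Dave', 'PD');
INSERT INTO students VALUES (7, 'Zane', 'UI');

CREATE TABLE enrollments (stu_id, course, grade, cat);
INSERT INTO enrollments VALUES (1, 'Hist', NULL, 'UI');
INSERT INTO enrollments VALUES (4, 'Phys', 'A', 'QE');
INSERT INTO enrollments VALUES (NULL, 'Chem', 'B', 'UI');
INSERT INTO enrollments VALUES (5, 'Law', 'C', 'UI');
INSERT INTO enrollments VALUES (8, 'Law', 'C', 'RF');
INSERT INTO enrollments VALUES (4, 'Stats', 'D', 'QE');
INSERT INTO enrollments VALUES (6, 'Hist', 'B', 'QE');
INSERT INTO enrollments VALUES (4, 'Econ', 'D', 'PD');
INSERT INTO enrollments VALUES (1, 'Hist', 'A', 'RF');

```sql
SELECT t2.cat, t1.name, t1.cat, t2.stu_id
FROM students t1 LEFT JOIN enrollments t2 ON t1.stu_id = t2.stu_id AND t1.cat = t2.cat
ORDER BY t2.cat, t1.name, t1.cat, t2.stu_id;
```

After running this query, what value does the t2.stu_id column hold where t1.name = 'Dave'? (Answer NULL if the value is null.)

NULL

LEFT JOIN keeps every row from `students`; unmatched rows get NULL for `enrollments`'s columns.
Matching on t1.stu_id = t2.stu_id AND t1.cat = t2.cat. A NULL in a compared column never satisfies the condition.
- t1[0] stu_id=2, cat=PD → no match; kept with NULLs on the t2 side.
- t1[1] stu_id=2, cat=UI → no match; kept with NULLs on the t2 side.
- t1[2] stu_id=7, cat=PD → no match; kept with NULLs on the t2 side.
- t1[3] stu_id=NULL, cat=PD → no match; kept with NULLs on the t2 side.
- t1[4] stu_id=7, cat=PD → no match; kept with NULLs on the t2 side.
- t1[5] stu_id=7, cat=UI → no match; kept with NULLs on the t2 side.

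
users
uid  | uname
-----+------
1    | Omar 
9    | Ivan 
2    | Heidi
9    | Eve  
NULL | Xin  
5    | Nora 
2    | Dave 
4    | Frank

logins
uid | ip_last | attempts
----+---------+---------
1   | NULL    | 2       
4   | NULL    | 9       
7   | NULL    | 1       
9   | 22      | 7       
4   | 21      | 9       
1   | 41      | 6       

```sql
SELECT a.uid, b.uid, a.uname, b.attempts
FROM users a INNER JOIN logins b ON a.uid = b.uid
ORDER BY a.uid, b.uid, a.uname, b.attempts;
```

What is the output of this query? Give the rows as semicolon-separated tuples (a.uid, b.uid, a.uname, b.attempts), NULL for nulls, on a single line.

(1, 1, Omar, 2); (1, 1, Omar, 6); (4, 4, Frank, 9); (4, 4, Frank, 9); (9, 9, Eve, 7); (9, 9, Ivan, 7)

INNER JOIN keeps only pairs where the ON condition holds.
Matching on a.uid = b.uid. A NULL in a compared column never satisfies the condition.
- a[0] uid=1 → 2 match(es) in b → 2 row(s).
- a[1] uid=9 → 1 match(es) in b → 1 row(s).
- a[2] uid=2 → no match; dropped.
- a[3] uid=9 → 1 match(es) in b → 1 row(s).
- a[4] uid=NULL → no match; dropped.
- a[5] uid=5 → no match; dropped.
- a[6] uid=2 → no match; dropped.
- a[7] uid=4 → 2 match(es) in b → 2 row(s).
After projecting and ordering:
a.uid | b.uid | a.uname | b.attempts
1 | 1 | Omar | 2
1 | 1 | Omar | 6
4 | 4 | Frank | 9
4 | 4 | Frank | 9
9 | 9 | Eve | 7
9 | 9 | Ivan | 7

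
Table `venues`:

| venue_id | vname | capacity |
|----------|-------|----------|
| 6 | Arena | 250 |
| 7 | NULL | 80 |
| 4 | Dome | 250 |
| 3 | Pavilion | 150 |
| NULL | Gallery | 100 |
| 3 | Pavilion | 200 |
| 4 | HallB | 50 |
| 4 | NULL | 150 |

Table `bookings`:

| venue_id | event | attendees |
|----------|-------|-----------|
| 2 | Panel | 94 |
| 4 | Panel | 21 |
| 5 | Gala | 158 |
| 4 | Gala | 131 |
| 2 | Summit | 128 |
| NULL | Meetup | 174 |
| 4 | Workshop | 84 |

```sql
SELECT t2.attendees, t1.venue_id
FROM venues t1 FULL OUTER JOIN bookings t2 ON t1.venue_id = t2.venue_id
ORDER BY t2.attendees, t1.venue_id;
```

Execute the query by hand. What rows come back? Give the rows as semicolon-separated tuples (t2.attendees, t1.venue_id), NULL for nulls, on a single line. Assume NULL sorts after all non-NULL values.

FULL OUTER JOIN keeps every row from both sides; unmatched rows get NULL for the other side's columns.
Matching on t1.venue_id = t2.venue_id. A NULL in a compared column never satisfies the condition.
Matched pairs: 9; unmatched t1 rows kept: 5; unmatched t2 rows kept: 4.

(21, 4); (21, 4); (21, 4); (84, 4); (84, 4); (84, 4); (94, NULL); (128, NULL); (131, 4); (131, 4); (131, 4); (158, NULL); (174, NULL); (NULL, 3); (NULL, 3); (NULL, 6); (NULL, 7); (NULL, NULL)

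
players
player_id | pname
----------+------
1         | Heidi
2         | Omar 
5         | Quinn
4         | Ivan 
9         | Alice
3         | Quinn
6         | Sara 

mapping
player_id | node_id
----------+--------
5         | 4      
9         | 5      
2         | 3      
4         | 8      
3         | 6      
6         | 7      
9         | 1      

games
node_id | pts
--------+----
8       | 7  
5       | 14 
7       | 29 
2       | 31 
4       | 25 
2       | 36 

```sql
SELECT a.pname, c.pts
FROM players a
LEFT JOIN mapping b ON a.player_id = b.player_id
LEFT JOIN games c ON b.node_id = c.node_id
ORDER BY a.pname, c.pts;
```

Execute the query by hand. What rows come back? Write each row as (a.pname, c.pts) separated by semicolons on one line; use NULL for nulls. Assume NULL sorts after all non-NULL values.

(Alice, 14); (Alice, NULL); (Heidi, NULL); (Ivan, 7); (Omar, NULL); (Quinn, 25); (Quinn, NULL); (Sara, 29)

Evaluate left to right. First `players a LEFT JOIN mapping b` on player_id: 8 row(s).
Then LEFT JOIN `games c` on node_id: each of those 8 rows is kept; rows whose b.node_id has no match in c get NULL for c's columns.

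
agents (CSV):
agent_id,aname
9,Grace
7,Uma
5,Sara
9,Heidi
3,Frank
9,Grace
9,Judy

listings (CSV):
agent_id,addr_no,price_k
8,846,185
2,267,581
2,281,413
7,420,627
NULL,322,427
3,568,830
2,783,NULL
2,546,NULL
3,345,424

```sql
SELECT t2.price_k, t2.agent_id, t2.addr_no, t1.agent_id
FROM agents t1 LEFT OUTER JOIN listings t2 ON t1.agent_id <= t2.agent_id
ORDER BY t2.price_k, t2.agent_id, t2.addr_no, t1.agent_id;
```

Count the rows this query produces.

12

LEFT JOIN keeps every row from `agents`; unmatched rows get NULL for `listings`'s columns.
Matching on t1.agent_id <= t2.agent_id. A NULL in a compared column never satisfies the condition.
- t1 row (agent_id=9): no match → kept, t2 columns NULL.
- t1 row (agent_id=7): matches 2 t2 row(s) → 2 output row(s).
- t1 row (agent_id=5): matches 2 t2 row(s) → 2 output row(s).
- t1 row (agent_id=9): no match → kept, t2 columns NULL.
- t1 row (agent_id=3): matches 4 t2 row(s) → 4 output row(s).
- t1 row (agent_id=9): no match → kept, t2 columns NULL.
- t1 row (agent_id=9): no match → kept, t2 columns NULL.
Total: 8 matched + 4 padded = 12 rows.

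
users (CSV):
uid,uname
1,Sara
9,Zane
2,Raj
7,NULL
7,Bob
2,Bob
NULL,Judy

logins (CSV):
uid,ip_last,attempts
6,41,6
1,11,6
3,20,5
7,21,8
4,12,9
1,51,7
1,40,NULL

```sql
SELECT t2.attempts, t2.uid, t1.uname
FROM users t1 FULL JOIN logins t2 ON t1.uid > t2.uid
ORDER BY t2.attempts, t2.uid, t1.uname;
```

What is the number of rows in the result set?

FULL OUTER JOIN keeps every row from both sides; unmatched rows get NULL for the other side's columns.
Matching on t1.uid > t2.uid. A NULL in a compared column never satisfies the condition.
- t1[0] uid=1 → no match; kept with NULLs on the t2 side.
- t1[1] uid=9 → 7 match(es) in t2 → 7 row(s).
- t1[2] uid=2 → 3 match(es) in t2 → 3 row(s).
- t1[3] uid=7 → 6 match(es) in t2 → 6 row(s).
- t1[4] uid=7 → 6 match(es) in t2 → 6 row(s).
- t1[5] uid=2 → 3 match(es) in t2 → 3 row(s).
- t1[6] uid=NULL → no match; kept with NULLs on the t2 side.
Total: 25 matched + 2 padded = 27 rows.

27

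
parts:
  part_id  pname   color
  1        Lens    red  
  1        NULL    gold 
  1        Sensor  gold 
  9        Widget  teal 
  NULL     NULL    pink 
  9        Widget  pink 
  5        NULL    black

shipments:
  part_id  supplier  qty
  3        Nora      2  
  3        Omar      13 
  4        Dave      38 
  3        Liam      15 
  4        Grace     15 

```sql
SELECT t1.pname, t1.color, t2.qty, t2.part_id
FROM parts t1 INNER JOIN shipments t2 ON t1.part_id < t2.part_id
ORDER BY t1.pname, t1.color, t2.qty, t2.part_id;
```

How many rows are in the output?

INNER JOIN keeps only pairs where the ON condition holds.
Matching on t1.part_id < t2.part_id. A NULL in a compared column never satisfies the condition.
- t1 (part_id=1) pairs with 5 row(s) of t2.
- t1 (part_id=1) pairs with 5 row(s) of t2.
- t1 (part_id=1) pairs with 5 row(s) of t2.
- t1 (part_id=9) has no partner → excluded.
- t1 (part_id=NULL) has no partner → excluded.
- t1 (part_id=9) has no partner → excluded.
- t1 (part_id=5) has no partner → excluded.
Total: 15 rows.

15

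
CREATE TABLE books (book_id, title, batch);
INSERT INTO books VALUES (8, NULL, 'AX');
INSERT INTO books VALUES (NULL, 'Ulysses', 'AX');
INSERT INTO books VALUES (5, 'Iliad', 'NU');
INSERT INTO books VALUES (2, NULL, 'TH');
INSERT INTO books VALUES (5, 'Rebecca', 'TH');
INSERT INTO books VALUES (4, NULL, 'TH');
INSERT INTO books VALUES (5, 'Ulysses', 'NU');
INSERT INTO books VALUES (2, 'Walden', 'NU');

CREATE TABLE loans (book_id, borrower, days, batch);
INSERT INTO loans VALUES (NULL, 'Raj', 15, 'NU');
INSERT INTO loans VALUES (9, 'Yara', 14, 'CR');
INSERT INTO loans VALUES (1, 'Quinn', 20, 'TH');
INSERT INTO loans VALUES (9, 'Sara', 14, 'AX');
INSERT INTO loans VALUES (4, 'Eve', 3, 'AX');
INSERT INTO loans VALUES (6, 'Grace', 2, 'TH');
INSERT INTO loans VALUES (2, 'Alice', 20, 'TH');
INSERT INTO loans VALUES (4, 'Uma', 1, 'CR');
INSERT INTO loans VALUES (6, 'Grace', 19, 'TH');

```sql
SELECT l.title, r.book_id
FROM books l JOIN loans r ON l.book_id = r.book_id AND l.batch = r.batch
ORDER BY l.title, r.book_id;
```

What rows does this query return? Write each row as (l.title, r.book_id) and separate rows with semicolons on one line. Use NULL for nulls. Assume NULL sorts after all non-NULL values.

INNER JOIN keeps only pairs where the ON condition holds.
Matching on l.book_id = r.book_id AND l.batch = r.batch. A NULL in a compared column never satisfies the condition.
- l (book_id=8, batch=AX) has no partner → excluded.
- l (book_id=NULL, batch=AX) has no partner → excluded.
- l (book_id=5, batch=NU) has no partner → excluded.
- l (book_id=2, batch=TH) pairs with 1 row(s) of r.
- l (book_id=5, batch=TH) has no partner → excluded.
- l (book_id=4, batch=TH) has no partner → excluded.
- l (book_id=5, batch=NU) has no partner → excluded.
- l (book_id=2, batch=NU) has no partner → excluded.
After projecting and ordering:
l.title | r.book_id
NULL | 2

(NULL, 2)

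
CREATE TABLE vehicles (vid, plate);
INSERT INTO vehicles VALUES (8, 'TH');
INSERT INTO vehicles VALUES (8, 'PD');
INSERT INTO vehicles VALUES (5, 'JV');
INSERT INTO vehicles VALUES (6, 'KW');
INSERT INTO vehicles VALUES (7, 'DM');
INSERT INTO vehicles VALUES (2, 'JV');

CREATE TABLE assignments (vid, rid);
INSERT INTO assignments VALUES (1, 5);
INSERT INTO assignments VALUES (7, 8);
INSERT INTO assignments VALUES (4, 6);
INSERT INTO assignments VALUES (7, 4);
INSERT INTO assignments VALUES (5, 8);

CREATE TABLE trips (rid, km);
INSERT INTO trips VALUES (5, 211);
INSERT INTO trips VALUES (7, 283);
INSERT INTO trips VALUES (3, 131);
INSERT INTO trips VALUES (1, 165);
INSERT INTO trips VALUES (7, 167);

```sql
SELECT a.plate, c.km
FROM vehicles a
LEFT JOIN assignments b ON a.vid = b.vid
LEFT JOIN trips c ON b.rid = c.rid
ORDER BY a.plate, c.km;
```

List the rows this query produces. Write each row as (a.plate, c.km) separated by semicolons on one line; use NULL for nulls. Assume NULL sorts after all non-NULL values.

(DM, NULL); (DM, NULL); (JV, NULL); (JV, NULL); (KW, NULL); (PD, NULL); (TH, NULL)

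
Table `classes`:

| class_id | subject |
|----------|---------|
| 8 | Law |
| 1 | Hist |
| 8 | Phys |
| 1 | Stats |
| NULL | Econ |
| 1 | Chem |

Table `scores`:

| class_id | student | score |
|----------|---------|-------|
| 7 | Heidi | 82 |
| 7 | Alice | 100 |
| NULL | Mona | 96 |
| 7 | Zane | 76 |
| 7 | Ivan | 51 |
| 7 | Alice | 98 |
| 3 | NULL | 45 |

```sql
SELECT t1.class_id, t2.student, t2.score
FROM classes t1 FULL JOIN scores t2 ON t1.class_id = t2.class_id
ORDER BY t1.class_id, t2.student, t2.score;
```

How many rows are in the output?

FULL OUTER JOIN keeps every row from both sides; unmatched rows get NULL for the other side's columns.
Matching on t1.class_id = t2.class_id. A NULL in a compared column never satisfies the condition.
Matched pairs: 0; unmatched t1 rows kept: 6; unmatched t2 rows kept: 7.
Total: 0 matched + 13 padded = 13 rows.

13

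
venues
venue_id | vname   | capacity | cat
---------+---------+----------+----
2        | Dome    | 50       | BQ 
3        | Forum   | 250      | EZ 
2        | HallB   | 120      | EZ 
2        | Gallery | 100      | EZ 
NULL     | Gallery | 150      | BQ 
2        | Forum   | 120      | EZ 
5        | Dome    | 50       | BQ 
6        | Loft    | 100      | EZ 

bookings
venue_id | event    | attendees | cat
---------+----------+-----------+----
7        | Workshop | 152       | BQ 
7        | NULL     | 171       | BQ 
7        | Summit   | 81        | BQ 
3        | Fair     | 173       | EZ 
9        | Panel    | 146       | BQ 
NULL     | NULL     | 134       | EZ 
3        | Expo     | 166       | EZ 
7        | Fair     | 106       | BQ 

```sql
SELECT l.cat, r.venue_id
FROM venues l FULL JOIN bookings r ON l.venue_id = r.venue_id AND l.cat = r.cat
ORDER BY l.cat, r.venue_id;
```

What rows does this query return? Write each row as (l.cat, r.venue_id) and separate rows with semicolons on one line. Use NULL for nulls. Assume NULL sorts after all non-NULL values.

(BQ, NULL); (BQ, NULL); (BQ, NULL); (EZ, 3); (EZ, 3); (EZ, NULL); (EZ, NULL); (EZ, NULL); (EZ, NULL); (NULL, 7); (NULL, 7); (NULL, 7); (NULL, 7); (NULL, 9); (NULL, NULL)

FULL OUTER JOIN keeps every row from both sides; unmatched rows get NULL for the other side's columns.
Matching on l.venue_id = r.venue_id AND l.cat = r.cat. A NULL in a compared column never satisfies the condition.
- l (venue_id=2, cat=BQ) has no partner → padded with NULL.
- l (venue_id=3, cat=EZ) pairs with 2 row(s) of r.
- l (venue_id=2, cat=EZ) has no partner → padded with NULL.
- l (venue_id=2, cat=EZ) has no partner → padded with NULL.
- l (venue_id=NULL, cat=BQ) has no partner → padded with NULL.
- l (venue_id=2, cat=EZ) has no partner → padded with NULL.
- l (venue_id=5, cat=BQ) has no partner → padded with NULL.
- l (venue_id=6, cat=EZ) has no partner → padded with NULL.
- 6 r row(s) had no l match → kept, l columns NULL.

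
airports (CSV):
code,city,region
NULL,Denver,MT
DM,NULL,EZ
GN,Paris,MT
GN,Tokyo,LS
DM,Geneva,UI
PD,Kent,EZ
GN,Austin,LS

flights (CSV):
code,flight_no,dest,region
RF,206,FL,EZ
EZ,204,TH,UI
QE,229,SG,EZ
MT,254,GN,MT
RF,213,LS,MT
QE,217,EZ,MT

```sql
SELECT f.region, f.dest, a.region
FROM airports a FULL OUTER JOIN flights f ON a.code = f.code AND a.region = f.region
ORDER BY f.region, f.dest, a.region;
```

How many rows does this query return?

FULL OUTER JOIN keeps every row from both sides; unmatched rows get NULL for the other side's columns.
Matching on a.code = f.code AND a.region = f.region. A NULL in a compared column never satisfies the condition.
Matched pairs: 0; unmatched a rows kept: 7; unmatched f rows kept: 6.
Total: 0 matched + 13 padded = 13 rows.

13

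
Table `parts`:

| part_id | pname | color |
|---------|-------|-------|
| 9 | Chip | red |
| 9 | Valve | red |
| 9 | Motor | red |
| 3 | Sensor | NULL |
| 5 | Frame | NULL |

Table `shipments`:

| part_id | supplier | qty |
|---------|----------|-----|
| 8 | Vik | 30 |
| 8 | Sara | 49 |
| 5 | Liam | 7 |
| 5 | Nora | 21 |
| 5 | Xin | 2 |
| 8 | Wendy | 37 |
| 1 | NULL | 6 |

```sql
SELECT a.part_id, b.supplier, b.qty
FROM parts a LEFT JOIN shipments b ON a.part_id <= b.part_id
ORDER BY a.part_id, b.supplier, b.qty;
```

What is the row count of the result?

15

LEFT JOIN keeps every row from `parts`; unmatched rows get NULL for `shipments`'s columns.
Matching on a.part_id <= b.part_id.
- a row (part_id=9): no match → kept, b columns NULL.
- a row (part_id=9): no match → kept, b columns NULL.
- a row (part_id=9): no match → kept, b columns NULL.
- a row (part_id=3): matches 6 b row(s) → 6 output row(s).
- a row (part_id=5): matches 6 b row(s) → 6 output row(s).
Total: 12 matched + 3 padded = 15 rows.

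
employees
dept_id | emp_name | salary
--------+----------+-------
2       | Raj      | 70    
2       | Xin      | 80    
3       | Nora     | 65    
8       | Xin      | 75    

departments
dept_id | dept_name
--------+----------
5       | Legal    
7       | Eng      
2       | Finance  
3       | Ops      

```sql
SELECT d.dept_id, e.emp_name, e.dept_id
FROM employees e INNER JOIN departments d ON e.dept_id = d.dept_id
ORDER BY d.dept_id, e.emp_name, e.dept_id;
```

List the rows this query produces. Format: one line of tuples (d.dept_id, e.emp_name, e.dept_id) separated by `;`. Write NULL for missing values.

(2, Raj, 2); (2, Xin, 2); (3, Nora, 3)

INNER JOIN keeps only pairs where the ON condition holds.
Matching on e.dept_id = d.dept_id.
- dept_id=2: 1 matching d row(s), so 1 row(s) emitted.
- dept_id=2: 1 matching d row(s), so 1 row(s) emitted.
- dept_id=3: 1 matching d row(s), so 1 row(s) emitted.
- dept_id=8: no matching d row, dropped.
After projecting and ordering:
d.dept_id | e.emp_name | e.dept_id
2 | Raj | 2
2 | Xin | 2
3 | Nora | 3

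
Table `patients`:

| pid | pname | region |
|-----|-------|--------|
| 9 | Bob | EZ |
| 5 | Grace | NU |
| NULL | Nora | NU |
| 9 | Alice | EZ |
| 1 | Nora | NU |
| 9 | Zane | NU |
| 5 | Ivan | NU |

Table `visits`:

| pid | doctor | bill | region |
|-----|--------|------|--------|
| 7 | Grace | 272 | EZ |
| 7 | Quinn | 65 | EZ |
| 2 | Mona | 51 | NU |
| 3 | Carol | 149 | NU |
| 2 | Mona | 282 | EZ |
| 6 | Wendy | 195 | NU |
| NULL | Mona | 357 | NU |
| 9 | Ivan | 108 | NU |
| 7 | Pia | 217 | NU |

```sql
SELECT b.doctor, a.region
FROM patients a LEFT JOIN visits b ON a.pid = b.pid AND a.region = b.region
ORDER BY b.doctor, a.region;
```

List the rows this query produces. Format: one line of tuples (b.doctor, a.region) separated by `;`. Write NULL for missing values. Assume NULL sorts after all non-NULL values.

(Ivan, NU); (NULL, EZ); (NULL, EZ); (NULL, NU); (NULL, NU); (NULL, NU); (NULL, NU)

LEFT JOIN keeps every row from `patients`; unmatched rows get NULL for `visits`'s columns.
Matching on a.pid = b.pid AND a.region = b.region. A NULL in a compared column never satisfies the condition.
- a row (pid=9, region=EZ): no match → kept, b columns NULL.
- a row (pid=5, region=NU): no match → kept, b columns NULL.
- a row (pid=NULL, region=NU): no match → kept, b columns NULL.
- a row (pid=9, region=EZ): no match → kept, b columns NULL.
- a row (pid=1, region=NU): no match → kept, b columns NULL.
- a row (pid=9, region=NU): matches 1 b row(s) → 1 output row(s).
- a row (pid=5, region=NU): no match → kept, b columns NULL.
After projecting and ordering:
b.doctor | a.region
Ivan | NU
NULL | EZ
NULL | EZ
NULL | NU
NULL | NU
NULL | NU
NULL | NU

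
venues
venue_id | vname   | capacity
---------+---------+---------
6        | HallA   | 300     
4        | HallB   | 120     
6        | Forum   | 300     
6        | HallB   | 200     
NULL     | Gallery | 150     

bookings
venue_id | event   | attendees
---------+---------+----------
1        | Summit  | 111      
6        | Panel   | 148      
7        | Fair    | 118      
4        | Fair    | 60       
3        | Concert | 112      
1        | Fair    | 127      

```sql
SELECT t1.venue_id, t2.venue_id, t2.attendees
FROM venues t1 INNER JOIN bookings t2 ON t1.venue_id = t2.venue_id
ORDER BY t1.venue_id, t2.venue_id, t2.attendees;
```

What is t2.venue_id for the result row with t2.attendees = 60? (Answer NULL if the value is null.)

INNER JOIN keeps only pairs where the ON condition holds.
Matching on t1.venue_id = t2.venue_id. A NULL in a compared column never satisfies the condition.
Matched pairs: 4.

4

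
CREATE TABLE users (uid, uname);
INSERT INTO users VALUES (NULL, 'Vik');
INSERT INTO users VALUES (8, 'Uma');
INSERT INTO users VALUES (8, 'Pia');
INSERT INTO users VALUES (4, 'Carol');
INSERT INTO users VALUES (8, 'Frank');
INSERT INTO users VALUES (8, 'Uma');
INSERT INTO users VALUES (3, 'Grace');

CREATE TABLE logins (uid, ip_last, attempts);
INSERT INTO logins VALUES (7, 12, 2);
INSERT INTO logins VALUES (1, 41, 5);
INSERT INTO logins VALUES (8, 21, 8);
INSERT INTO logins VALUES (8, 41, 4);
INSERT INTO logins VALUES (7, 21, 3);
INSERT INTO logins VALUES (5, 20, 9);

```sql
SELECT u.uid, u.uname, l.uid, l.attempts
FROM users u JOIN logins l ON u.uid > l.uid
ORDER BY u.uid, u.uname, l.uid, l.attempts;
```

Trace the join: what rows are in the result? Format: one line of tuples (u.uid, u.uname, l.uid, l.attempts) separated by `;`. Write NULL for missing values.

INNER JOIN keeps only pairs where the ON condition holds.
Matching on u.uid > l.uid. A NULL in a compared column never satisfies the condition.
- u row (uid=NULL): no match → dropped.
- u row (uid=8): matches 4 l row(s) → 4 output row(s).
- u row (uid=8): matches 4 l row(s) → 4 output row(s).
- u row (uid=4): matches 1 l row(s) → 1 output row(s).
- u row (uid=8): matches 4 l row(s) → 4 output row(s).
- u row (uid=8): matches 4 l row(s) → 4 output row(s).
- u row (uid=3): matches 1 l row(s) → 1 output row(s).

(3, Grace, 1, 5); (4, Carol, 1, 5); (8, Frank, 1, 5); (8, Frank, 5, 9); (8, Frank, 7, 2); (8, Frank, 7, 3); (8, Pia, 1, 5); (8, Pia, 5, 9); (8, Pia, 7, 2); (8, Pia, 7, 3); (8, Uma, 1, 5); (8, Uma, 1, 5); (8, Uma, 5, 9); (8, Uma, 5, 9); (8, Uma, 7, 2); (8, Uma, 7, 2); (8, Uma, 7, 3); (8, Uma, 7, 3)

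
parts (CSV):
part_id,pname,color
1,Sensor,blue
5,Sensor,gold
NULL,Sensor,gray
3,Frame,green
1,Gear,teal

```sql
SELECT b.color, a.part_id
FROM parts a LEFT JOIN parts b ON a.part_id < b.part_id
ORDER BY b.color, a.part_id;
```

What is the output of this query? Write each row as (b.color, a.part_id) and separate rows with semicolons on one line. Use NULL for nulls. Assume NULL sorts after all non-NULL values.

(gold, 1); (gold, 1); (gold, 3); (green, 1); (green, 1); (NULL, 5); (NULL, NULL)

LEFT JOIN keeps every row from `parts a`; unmatched rows get NULL for `parts b`'s columns.
Matching on a.part_id < b.part_id. A NULL in a compared column never satisfies the condition.
- a (part_id=1) pairs with 2 row(s) of b.
- a (part_id=5) has no partner → padded with NULL.
- a (part_id=NULL) has no partner → padded with NULL.
- a (part_id=3) pairs with 1 row(s) of b.
- a (part_id=1) pairs with 2 row(s) of b.
After projecting and ordering:
b.color | a.part_id
gold | 1
gold | 1
gold | 3
green | 1
green | 1
NULL | 5
NULL | NULL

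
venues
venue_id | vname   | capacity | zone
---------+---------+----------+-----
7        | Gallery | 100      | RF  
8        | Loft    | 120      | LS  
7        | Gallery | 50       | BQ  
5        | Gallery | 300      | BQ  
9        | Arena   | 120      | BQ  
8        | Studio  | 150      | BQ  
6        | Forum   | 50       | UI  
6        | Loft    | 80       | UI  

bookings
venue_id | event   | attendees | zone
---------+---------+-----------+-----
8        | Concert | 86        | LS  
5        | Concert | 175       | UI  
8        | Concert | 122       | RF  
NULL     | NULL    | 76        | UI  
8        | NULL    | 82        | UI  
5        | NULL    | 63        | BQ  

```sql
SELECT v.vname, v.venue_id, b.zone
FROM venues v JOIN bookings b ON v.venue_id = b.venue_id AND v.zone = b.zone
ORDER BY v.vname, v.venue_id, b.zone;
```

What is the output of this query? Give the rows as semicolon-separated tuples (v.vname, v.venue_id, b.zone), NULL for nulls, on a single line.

(Gallery, 5, BQ); (Loft, 8, LS)

INNER JOIN keeps only pairs where the ON condition holds.
Matching on v.venue_id = b.venue_id AND v.zone = b.zone. A NULL in a compared column never satisfies the condition.
- venue_id=7, zone=RF: no matching b row, dropped.
- venue_id=8, zone=LS: 1 matching b row(s), so 1 row(s) emitted.
- venue_id=7, zone=BQ: no matching b row, dropped.
- venue_id=5, zone=BQ: 1 matching b row(s), so 1 row(s) emitted.
- venue_id=9, zone=BQ: no matching b row, dropped.
- venue_id=8, zone=BQ: no matching b row, dropped.
- venue_id=6, zone=UI: no matching b row, dropped.
- venue_id=6, zone=UI: no matching b row, dropped.
After projecting and ordering:
v.vname | v.venue_id | b.zone
Gallery | 5 | BQ
Loft | 8 | LS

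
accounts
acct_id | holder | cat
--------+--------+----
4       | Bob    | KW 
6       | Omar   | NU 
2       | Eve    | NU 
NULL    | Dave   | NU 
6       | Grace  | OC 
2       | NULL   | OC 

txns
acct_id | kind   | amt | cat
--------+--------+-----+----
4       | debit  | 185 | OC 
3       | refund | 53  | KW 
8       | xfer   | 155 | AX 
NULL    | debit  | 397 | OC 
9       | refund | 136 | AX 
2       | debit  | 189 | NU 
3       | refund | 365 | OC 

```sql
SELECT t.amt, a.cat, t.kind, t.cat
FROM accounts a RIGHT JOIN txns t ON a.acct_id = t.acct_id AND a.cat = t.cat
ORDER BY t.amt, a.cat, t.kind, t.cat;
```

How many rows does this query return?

7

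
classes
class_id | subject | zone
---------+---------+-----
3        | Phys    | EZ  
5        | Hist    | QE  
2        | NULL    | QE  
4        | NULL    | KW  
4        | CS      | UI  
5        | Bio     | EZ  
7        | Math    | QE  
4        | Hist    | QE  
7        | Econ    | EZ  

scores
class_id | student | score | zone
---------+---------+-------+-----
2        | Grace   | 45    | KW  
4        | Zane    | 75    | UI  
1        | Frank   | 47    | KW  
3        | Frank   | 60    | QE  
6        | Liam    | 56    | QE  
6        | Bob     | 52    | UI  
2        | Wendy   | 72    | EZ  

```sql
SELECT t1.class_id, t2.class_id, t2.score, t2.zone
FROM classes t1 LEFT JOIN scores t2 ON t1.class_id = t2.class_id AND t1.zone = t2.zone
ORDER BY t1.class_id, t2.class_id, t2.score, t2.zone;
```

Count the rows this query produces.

9

LEFT JOIN keeps every row from `classes`; unmatched rows get NULL for `scores`'s columns.
Matching on t1.class_id = t2.class_id AND t1.zone = t2.zone.
- t1 (class_id=3, zone=EZ) has no partner → padded with NULL.
- t1 (class_id=5, zone=QE) has no partner → padded with NULL.
- t1 (class_id=2, zone=QE) has no partner → padded with NULL.
- t1 (class_id=4, zone=KW) has no partner → padded with NULL.
- t1 (class_id=4, zone=UI) pairs with 1 row(s) of t2.
- t1 (class_id=5, zone=EZ) has no partner → padded with NULL.
- t1 (class_id=7, zone=QE) has no partner → padded with NULL.
- t1 (class_id=4, zone=QE) has no partner → padded with NULL.
- t1 (class_id=7, zone=EZ) has no partner → padded with NULL.
Total: 1 matched + 8 padded = 9 rows.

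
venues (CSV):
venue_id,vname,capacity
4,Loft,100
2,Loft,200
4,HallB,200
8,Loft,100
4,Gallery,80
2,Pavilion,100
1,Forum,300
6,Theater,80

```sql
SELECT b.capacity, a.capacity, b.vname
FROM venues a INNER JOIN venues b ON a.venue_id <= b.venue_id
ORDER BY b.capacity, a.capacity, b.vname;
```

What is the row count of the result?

40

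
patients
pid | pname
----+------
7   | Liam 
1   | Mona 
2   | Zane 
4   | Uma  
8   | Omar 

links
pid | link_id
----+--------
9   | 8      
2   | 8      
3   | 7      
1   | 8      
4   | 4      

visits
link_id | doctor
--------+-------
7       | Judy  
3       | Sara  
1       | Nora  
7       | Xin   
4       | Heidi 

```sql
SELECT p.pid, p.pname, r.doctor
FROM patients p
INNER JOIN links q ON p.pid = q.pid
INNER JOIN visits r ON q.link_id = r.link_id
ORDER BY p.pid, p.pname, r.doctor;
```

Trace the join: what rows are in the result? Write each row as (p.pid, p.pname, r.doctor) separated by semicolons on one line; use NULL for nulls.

Joins associate left-to-right: patients INNER JOIN links on pid gives 3 intermediate row(s).
Then INNER JOIN `visits r` on link_id: keep only rows whose q.link_id appears in r.

(4, Uma, Heidi)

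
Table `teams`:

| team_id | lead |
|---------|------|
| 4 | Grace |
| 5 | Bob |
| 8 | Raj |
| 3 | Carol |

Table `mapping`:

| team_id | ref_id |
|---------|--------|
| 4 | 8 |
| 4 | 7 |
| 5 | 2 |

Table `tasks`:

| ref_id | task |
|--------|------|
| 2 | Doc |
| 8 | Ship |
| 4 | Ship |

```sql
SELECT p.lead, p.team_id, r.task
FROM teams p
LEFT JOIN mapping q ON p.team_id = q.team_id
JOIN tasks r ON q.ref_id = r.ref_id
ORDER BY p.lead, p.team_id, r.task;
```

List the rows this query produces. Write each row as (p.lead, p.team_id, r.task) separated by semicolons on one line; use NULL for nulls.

(Bob, 5, Doc); (Grace, 4, Ship)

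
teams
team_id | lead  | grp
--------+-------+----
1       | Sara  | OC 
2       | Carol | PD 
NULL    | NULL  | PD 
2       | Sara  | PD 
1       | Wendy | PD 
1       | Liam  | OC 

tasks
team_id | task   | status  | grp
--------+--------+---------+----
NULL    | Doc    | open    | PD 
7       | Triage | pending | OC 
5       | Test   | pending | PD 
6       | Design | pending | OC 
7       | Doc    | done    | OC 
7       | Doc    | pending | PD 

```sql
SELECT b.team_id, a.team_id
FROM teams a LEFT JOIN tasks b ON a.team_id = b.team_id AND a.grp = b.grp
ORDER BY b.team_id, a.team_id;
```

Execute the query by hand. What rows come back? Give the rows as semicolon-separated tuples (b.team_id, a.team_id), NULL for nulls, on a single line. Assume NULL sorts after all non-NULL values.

LEFT JOIN keeps every row from `teams`; unmatched rows get NULL for `tasks`'s columns.
Matching on a.team_id = b.team_id AND a.grp = b.grp. A NULL in a compared column never satisfies the condition.
Matched pairs: 0; unmatched a rows kept: 6.

(NULL, 1); (NULL, 1); (NULL, 1); (NULL, 2); (NULL, 2); (NULL, NULL)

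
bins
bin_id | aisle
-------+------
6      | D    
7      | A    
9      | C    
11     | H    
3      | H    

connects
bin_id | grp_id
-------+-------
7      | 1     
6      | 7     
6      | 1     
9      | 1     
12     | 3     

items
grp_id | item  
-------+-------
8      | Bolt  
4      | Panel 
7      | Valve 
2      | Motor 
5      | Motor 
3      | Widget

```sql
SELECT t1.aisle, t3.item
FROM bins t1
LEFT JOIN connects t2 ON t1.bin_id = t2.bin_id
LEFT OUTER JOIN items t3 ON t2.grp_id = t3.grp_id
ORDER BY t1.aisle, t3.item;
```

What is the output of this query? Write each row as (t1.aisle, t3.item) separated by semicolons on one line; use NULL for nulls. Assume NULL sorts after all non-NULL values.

Evaluate left to right. First `bins t1 LEFT JOIN connects t2` on bin_id: 6 row(s).
Then LEFT JOIN `items t3` on grp_id: each of those 6 rows is kept; rows whose t2.grp_id has no match in t3 get NULL for t3's columns.

(A, NULL); (C, NULL); (D, Valve); (D, NULL); (H, NULL); (H, NULL)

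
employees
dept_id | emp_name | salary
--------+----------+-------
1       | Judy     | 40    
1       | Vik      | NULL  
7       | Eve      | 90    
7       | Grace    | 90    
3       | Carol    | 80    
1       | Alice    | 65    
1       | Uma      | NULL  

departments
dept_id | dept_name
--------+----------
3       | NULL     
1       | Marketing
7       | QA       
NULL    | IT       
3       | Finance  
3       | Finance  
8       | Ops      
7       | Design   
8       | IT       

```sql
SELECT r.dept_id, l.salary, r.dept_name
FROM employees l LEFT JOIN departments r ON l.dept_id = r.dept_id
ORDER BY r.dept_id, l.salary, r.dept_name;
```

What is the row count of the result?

11

LEFT JOIN keeps every row from `employees`; unmatched rows get NULL for `departments`'s columns.
Matching on l.dept_id = r.dept_id. A NULL in a compared column never satisfies the condition.
- l row (dept_id=1): matches 1 r row(s) → 1 output row(s).
- l row (dept_id=1): matches 1 r row(s) → 1 output row(s).
- l row (dept_id=7): matches 2 r row(s) → 2 output row(s).
- l row (dept_id=7): matches 2 r row(s) → 2 output row(s).
- l row (dept_id=3): matches 3 r row(s) → 3 output row(s).
- l row (dept_id=1): matches 1 r row(s) → 1 output row(s).
- l row (dept_id=1): matches 1 r row(s) → 1 output row(s).
Total: 11 rows.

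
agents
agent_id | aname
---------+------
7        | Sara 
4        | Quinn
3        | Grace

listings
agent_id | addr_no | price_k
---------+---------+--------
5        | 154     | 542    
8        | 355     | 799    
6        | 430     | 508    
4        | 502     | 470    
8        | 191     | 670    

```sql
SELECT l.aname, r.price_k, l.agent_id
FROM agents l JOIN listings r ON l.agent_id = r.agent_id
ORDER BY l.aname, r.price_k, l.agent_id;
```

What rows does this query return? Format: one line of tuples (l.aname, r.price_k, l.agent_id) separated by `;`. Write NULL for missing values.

INNER JOIN keeps only pairs where the ON condition holds.
Matching on l.agent_id = r.agent_id.
- agent_id=7: no matching r row, dropped.
- agent_id=4: 1 matching r row(s), so 1 row(s) emitted.
- agent_id=3: no matching r row, dropped.
After projecting and ordering:
l.aname | r.price_k | l.agent_id
Quinn | 470 | 4

(Quinn, 470, 4)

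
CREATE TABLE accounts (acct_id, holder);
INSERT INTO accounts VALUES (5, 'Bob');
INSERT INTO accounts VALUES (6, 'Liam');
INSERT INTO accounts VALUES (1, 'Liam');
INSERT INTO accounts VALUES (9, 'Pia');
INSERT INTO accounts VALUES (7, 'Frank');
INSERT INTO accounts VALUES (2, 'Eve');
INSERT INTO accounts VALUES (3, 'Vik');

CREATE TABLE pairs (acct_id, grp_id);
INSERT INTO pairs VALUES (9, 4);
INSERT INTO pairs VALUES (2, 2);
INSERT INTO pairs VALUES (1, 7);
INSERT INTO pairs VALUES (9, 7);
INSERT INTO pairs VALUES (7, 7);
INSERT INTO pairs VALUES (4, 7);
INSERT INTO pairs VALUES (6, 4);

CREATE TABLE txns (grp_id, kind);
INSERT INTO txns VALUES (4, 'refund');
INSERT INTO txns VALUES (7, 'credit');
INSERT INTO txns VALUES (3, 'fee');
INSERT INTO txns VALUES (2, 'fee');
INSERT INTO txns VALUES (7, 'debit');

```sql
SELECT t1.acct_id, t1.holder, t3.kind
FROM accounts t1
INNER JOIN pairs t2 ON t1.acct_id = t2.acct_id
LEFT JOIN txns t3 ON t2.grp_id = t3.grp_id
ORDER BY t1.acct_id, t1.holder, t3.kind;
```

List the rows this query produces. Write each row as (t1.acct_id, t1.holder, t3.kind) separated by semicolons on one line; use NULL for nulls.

(1, Liam, credit); (1, Liam, debit); (2, Eve, fee); (6, Liam, refund); (7, Frank, credit); (7, Frank, debit); (9, Pia, credit); (9, Pia, debit); (9, Pia, refund)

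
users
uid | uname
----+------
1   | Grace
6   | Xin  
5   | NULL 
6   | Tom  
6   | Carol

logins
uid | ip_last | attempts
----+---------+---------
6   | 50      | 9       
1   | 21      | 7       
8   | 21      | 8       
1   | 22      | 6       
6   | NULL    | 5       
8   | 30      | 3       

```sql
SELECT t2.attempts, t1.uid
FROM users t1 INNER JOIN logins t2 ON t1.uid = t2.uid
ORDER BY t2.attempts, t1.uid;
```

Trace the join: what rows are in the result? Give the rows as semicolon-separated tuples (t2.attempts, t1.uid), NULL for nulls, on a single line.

(5, 6); (5, 6); (5, 6); (6, 1); (7, 1); (9, 6); (9, 6); (9, 6)

INNER JOIN keeps only pairs where the ON condition holds.
Matching on t1.uid = t2.uid.
- t1[0] uid=1 → 2 match(es) in t2 → 2 row(s).
- t1[1] uid=6 → 2 match(es) in t2 → 2 row(s).
- t1[2] uid=5 → no match; dropped.
- t1[3] uid=6 → 2 match(es) in t2 → 2 row(s).
- t1[4] uid=6 → 2 match(es) in t2 → 2 row(s).
After projecting and ordering:
t2.attempts | t1.uid
5 | 6
5 | 6
5 | 6
6 | 1
7 | 1
9 | 6
9 | 6
9 | 6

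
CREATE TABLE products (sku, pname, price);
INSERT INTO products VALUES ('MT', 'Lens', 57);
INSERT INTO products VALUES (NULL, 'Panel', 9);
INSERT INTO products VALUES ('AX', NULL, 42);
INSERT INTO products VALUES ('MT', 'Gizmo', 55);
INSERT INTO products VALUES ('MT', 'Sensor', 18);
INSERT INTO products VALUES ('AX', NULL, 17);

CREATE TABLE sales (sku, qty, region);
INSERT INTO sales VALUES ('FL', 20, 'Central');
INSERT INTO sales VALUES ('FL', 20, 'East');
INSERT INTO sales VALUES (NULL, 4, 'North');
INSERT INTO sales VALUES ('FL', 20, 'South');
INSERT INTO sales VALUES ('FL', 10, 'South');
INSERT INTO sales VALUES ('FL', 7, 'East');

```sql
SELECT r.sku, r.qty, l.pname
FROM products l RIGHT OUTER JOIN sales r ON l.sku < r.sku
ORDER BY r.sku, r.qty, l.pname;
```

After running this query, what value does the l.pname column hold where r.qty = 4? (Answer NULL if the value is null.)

RIGHT JOIN keeps every row from `sales`; unmatched rows get NULL for `products`'s columns.
Matching on l.sku < r.sku. A NULL in a compared column never satisfies the condition.
Matched pairs: 10; unmatched r rows kept: 1.

NULL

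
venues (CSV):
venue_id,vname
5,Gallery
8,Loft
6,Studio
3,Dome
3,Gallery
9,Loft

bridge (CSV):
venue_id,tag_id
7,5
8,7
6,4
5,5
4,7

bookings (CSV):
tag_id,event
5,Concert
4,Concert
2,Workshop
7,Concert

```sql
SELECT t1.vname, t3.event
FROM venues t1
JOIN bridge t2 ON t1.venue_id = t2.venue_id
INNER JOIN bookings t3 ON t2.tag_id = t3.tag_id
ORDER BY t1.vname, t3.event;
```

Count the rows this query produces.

Evaluate left to right. First `venues t1 INNER JOIN bridge t2` on venue_id: 3 row(s).
Then INNER JOIN `bookings t3` on tag_id: keep only rows whose t2.tag_id appears in t3.
Result: 3 row(s).

3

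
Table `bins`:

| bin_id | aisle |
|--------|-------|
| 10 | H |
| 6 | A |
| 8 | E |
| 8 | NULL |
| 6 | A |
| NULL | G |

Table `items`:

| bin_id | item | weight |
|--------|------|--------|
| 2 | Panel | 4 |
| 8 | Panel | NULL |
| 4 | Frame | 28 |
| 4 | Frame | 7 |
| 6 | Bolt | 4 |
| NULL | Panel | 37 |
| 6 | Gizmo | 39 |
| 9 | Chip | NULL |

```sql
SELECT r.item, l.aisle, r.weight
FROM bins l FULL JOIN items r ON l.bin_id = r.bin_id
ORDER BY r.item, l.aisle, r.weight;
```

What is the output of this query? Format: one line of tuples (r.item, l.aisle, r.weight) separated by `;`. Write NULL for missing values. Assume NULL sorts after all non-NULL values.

(Bolt, A, 4); (Bolt, A, 4); (Chip, NULL, NULL); (Frame, NULL, 7); (Frame, NULL, 28); (Gizmo, A, 39); (Gizmo, A, 39); (Panel, E, NULL); (Panel, NULL, 4); (Panel, NULL, 37); (Panel, NULL, NULL); (NULL, G, NULL); (NULL, H, NULL)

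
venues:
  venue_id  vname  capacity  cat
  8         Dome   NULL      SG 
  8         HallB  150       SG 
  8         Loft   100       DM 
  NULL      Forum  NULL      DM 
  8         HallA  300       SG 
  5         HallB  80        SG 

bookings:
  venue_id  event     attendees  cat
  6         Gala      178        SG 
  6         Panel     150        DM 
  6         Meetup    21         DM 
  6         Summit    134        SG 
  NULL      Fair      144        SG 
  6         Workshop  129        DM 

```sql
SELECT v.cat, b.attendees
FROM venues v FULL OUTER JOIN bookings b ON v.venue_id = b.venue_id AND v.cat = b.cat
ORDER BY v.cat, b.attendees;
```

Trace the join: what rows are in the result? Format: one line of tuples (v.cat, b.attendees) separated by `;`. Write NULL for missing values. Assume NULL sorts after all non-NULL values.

FULL OUTER JOIN keeps every row from both sides; unmatched rows get NULL for the other side's columns.
Matching on v.venue_id = b.venue_id AND v.cat = b.cat. A NULL in a compared column never satisfies the condition.
Matched pairs: 0; unmatched v rows kept: 6; unmatched b rows kept: 6.

(DM, NULL); (DM, NULL); (SG, NULL); (SG, NULL); (SG, NULL); (SG, NULL); (NULL, 21); (NULL, 129); (NULL, 134); (NULL, 144); (NULL, 150); (NULL, 178)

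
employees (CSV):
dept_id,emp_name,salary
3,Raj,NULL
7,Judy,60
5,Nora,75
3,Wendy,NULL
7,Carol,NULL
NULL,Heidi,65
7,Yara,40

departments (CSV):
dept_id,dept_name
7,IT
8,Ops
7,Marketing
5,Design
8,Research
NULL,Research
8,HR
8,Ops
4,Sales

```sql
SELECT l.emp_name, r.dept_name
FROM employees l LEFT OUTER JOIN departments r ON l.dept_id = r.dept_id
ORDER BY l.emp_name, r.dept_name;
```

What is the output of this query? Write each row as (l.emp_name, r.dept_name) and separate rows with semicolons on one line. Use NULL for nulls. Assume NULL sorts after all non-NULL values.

LEFT JOIN keeps every row from `employees`; unmatched rows get NULL for `departments`'s columns.
Matching on l.dept_id = r.dept_id. A NULL in a compared column never satisfies the condition.
- dept_id=3: no r row matches, row kept with r columns NULL.
- dept_id=7: 2 matching r row(s), so 2 row(s) emitted.
- dept_id=5: 1 matching r row(s), so 1 row(s) emitted.
- dept_id=3: no r row matches, row kept with r columns NULL.
- dept_id=7: 2 matching r row(s), so 2 row(s) emitted.
- dept_id=NULL: no r row matches, row kept with r columns NULL.
- dept_id=7: 2 matching r row(s), so 2 row(s) emitted.
After projecting and ordering:
l.emp_name | r.dept_name
Carol | IT
Carol | Marketing
Heidi | NULL
Judy | IT
Judy | Marketing
Nora | Design
Raj | NULL
Wendy | NULL
Yara | IT
Yara | Marketing

(Carol, IT); (Carol, Marketing); (Heidi, NULL); (Judy, IT); (Judy, Marketing); (Nora, Design); (Raj, NULL); (Wendy, NULL); (Yara, IT); (Yara, Marketing)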